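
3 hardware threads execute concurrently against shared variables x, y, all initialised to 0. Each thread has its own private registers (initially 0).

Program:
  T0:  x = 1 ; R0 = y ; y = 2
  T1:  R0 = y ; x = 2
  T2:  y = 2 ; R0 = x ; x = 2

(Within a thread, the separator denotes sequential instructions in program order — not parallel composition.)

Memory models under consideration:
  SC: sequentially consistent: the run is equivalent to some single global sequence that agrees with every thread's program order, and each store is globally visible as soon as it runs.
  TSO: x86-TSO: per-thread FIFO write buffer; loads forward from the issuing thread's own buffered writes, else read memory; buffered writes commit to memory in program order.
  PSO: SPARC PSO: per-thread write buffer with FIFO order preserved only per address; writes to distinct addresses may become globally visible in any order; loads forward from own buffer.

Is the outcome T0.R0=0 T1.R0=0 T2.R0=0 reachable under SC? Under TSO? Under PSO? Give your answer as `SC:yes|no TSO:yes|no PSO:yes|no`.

outcome vector order: (T0.R0,T1.R0,T2.R0)
under SC → 0/0/1; 0/0/2; 0/2/1; 0/2/2; 2/0/0; 2/0/1; 2/0/2; 2/2/0; 2/2/1; 2/2/2
under TSO → 0/0/0; 0/0/1; 0/0/2; 0/2/0; 0/2/1; 0/2/2; 2/0/0; 2/0/1; 2/0/2; 2/2/0; 2/2/1; 2/2/2
under PSO → 0/0/0; 0/0/1; 0/0/2; 0/2/0; 0/2/1; 0/2/2; 2/0/0; 2/0/1; 2/0/2; 2/2/0; 2/2/1; 2/2/2
target 0/0/0 ∈ {TSO,PSO}

SC:no TSO:yes PSO:yes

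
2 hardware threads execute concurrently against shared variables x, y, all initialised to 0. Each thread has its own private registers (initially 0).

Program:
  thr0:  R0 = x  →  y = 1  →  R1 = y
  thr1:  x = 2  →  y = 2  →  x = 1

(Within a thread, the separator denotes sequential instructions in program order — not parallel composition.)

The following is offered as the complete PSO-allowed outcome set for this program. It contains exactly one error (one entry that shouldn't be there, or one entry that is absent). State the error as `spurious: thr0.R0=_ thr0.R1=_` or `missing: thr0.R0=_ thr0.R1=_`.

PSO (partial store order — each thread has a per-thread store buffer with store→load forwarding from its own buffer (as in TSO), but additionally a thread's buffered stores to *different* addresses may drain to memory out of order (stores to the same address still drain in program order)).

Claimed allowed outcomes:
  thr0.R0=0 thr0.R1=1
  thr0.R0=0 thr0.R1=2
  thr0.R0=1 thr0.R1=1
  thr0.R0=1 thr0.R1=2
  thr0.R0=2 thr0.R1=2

outcome vector order: (thr0.R0,thr0.R1)
under PSO → 01, 02, 11, 12, 21, 22
PSO∖claimed = {21}

missing: thr0.R0=2 thr0.R1=1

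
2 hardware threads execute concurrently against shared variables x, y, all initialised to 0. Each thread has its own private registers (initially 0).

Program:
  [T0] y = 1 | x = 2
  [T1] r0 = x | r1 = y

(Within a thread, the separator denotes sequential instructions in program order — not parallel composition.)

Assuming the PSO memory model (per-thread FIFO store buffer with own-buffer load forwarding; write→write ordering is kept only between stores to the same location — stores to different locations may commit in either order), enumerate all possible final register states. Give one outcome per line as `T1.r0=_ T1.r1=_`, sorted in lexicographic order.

outcome vector order: (T1.r0,T1.r1)
|PSO outcomes| = 4

T1.r0=0 T1.r1=0
T1.r0=0 T1.r1=1
T1.r0=2 T1.r1=0
T1.r0=2 T1.r1=1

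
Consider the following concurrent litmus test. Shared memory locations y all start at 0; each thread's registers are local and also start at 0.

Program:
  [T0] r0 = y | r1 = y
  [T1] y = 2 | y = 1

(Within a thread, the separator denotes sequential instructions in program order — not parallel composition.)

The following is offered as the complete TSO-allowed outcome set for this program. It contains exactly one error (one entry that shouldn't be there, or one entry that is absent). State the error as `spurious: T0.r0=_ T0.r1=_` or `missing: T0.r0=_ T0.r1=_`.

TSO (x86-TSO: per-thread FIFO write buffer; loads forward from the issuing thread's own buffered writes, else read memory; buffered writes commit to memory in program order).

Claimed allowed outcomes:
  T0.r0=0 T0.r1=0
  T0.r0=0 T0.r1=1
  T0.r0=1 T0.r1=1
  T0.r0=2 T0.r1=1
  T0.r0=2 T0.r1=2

missing: T0.r0=0 T0.r1=2

outcome vector order: (T0.r0,T0.r1)
under TSO → 00, 01, 02, 11, 21, 22
TSO∖claimed = {02}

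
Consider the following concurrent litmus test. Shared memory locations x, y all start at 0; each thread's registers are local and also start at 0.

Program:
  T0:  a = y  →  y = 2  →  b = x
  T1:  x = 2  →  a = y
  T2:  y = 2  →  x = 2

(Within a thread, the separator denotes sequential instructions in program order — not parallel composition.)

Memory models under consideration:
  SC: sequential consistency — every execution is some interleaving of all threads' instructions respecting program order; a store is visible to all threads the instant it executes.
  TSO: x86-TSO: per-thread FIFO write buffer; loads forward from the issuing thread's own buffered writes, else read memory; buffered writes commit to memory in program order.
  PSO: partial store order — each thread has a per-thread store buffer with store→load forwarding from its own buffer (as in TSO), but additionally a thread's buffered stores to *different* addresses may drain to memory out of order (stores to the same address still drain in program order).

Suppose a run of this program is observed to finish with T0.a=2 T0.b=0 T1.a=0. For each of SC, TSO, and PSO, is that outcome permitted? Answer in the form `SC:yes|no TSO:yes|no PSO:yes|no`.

outcome vector order: (T0.a,T0.b,T1.a)
SC (6): <0 0 2> <0 2 0> <0 2 2> <2 0 2> <2 2 0> <2 2 2>
TSO (8): <0 0 0> <0 0 2> <0 2 0> <0 2 2> <2 0 0> <2 0 2> <2 2 0> <2 2 2>
PSO (8): <0 0 0> <0 0 2> <0 2 0> <0 2 2> <2 0 0> <2 0 2> <2 2 0> <2 2 2>
target <2 0 0> ∈ {TSO,PSO}

SC:no TSO:yes PSO:yes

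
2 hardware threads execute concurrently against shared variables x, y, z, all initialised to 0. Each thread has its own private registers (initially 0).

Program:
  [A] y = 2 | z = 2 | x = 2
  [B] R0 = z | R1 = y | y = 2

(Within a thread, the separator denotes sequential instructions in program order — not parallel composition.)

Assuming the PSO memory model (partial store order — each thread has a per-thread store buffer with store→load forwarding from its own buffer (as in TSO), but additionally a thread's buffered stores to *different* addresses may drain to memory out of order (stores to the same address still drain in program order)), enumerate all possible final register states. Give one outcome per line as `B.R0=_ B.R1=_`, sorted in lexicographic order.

outcome vector order: (B.R0,B.R1)
|PSO outcomes| = 4

B.R0=0 B.R1=0
B.R0=0 B.R1=2
B.R0=2 B.R1=0
B.R0=2 B.R1=2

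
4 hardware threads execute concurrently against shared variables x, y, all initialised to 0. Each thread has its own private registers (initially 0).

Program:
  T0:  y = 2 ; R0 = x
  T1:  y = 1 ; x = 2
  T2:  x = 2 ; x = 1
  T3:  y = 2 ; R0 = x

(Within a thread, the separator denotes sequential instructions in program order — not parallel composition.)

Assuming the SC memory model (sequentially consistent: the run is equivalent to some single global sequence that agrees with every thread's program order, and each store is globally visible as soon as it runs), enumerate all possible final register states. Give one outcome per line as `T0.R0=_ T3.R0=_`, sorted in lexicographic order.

outcome vector order: (T0.R0,T3.R0)
|SC outcomes| = 9

T0.R0=0 T3.R0=0
T0.R0=0 T3.R0=1
T0.R0=0 T3.R0=2
T0.R0=1 T3.R0=0
T0.R0=1 T3.R0=1
T0.R0=1 T3.R0=2
T0.R0=2 T3.R0=0
T0.R0=2 T3.R0=1
T0.R0=2 T3.R0=2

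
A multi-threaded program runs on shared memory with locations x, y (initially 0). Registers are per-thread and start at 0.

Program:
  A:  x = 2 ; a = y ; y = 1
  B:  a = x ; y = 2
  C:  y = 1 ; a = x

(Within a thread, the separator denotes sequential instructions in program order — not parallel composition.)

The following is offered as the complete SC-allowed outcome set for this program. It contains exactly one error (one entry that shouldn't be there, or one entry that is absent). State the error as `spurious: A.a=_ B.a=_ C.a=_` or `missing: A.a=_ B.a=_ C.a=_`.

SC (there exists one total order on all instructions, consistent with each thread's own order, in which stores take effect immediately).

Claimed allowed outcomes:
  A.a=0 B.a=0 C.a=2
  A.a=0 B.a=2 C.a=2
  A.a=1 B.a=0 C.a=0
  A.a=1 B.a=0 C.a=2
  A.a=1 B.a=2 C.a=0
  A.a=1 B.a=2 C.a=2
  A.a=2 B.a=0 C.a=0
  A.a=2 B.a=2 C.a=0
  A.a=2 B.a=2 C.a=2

missing: A.a=2 B.a=0 C.a=2

outcome vector order: (A.a,B.a,C.a)
under SC → 0/0/2; 0/2/2; 1/0/0; 1/0/2; 1/2/0; 1/2/2; 2/0/0; 2/0/2; 2/2/0; 2/2/2
SC∖claimed = {2/0/2}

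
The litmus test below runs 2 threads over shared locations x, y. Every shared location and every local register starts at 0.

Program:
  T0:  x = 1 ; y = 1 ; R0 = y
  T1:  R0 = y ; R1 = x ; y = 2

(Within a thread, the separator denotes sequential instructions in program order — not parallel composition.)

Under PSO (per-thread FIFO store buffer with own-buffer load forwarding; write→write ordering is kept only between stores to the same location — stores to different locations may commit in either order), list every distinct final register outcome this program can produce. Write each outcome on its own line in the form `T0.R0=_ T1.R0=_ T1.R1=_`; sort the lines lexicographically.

T0.R0=1 T1.R0=0 T1.R1=0
T0.R0=1 T1.R0=0 T1.R1=1
T0.R0=1 T1.R0=1 T1.R1=0
T0.R0=1 T1.R0=1 T1.R1=1
T0.R0=2 T1.R0=0 T1.R1=0
T0.R0=2 T1.R0=0 T1.R1=1
T0.R0=2 T1.R0=1 T1.R1=0
T0.R0=2 T1.R0=1 T1.R1=1

outcome vector order: (T0.R0,T1.R0,T1.R1)
|PSO outcomes| = 8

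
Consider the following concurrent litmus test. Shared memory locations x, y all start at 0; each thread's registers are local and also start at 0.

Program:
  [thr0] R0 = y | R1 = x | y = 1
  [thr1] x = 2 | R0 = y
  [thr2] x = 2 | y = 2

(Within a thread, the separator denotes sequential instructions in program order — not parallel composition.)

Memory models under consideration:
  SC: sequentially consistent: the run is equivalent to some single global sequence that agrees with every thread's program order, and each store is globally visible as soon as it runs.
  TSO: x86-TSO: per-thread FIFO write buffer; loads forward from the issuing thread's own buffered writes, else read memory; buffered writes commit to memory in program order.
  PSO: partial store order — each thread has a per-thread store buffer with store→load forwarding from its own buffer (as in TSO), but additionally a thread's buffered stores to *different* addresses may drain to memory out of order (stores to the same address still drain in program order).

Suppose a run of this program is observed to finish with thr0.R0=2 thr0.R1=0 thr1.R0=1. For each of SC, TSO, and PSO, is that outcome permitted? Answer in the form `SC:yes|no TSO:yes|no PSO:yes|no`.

outcome vector order: (thr0.R0,thr0.R1,thr1.R0)
SC: 9 outcomes — {(0,0,0) (0,0,1) (0,0,2) (0,2,0) (0,2,1) (0,2,2) (2,2,0) (2,2,1) (2,2,2)}
TSO: 9 outcomes — {(0,0,0) (0,0,1) (0,0,2) (0,2,0) (0,2,1) (0,2,2) (2,2,0) (2,2,1) (2,2,2)}
PSO: 12 outcomes — {(0,0,0) (0,0,1) (0,0,2) (0,2,0) (0,2,1) (0,2,2) (2,0,0) (2,0,1) (2,0,2) (2,2,0) (2,2,1) (2,2,2)}
target (2,0,1) ∈ {PSO}

SC:no TSO:no PSO:yes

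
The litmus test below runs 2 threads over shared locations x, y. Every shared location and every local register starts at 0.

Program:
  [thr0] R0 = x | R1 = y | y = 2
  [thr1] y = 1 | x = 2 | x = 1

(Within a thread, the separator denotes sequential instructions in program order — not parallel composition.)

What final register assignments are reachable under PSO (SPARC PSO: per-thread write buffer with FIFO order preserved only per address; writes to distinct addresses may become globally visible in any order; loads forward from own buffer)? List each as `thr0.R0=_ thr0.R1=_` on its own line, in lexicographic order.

thr0.R0=0 thr0.R1=0
thr0.R0=0 thr0.R1=1
thr0.R0=1 thr0.R1=0
thr0.R0=1 thr0.R1=1
thr0.R0=2 thr0.R1=0
thr0.R0=2 thr0.R1=1

outcome vector order: (thr0.R0,thr0.R1)
|PSO outcomes| = 6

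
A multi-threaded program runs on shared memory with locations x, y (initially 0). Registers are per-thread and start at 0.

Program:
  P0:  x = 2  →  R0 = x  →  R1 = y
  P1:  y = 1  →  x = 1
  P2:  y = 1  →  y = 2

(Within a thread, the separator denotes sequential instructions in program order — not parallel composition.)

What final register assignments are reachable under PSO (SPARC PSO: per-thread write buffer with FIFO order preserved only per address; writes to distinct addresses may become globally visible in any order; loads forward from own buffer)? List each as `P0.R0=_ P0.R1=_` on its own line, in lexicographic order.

outcome vector order: (P0.R0,P0.R1)
|PSO outcomes| = 6

P0.R0=1 P0.R1=0
P0.R0=1 P0.R1=1
P0.R0=1 P0.R1=2
P0.R0=2 P0.R1=0
P0.R0=2 P0.R1=1
P0.R0=2 P0.R1=2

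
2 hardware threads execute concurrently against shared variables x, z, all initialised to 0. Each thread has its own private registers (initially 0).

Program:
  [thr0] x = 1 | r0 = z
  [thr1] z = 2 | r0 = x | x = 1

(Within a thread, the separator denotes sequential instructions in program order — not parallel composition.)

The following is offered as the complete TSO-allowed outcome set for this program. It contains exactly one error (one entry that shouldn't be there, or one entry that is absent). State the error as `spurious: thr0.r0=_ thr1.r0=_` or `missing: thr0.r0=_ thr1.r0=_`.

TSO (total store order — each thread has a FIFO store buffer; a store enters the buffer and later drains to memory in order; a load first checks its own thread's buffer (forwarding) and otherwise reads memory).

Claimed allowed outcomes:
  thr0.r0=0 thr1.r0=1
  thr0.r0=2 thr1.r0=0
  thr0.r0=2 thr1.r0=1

missing: thr0.r0=0 thr1.r0=0

outcome vector order: (thr0.r0,thr1.r0)
[TSO] allowed = {00 01 20 21}
TSO∖claimed = {00}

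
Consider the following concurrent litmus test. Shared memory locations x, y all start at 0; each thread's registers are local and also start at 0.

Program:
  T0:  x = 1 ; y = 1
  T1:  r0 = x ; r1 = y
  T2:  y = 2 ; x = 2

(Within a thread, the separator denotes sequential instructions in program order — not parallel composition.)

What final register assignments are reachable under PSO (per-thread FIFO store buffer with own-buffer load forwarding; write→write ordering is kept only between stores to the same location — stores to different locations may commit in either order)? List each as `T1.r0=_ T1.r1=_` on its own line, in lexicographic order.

outcome vector order: (T1.r0,T1.r1)
|PSO outcomes| = 9

T1.r0=0 T1.r1=0
T1.r0=0 T1.r1=1
T1.r0=0 T1.r1=2
T1.r0=1 T1.r1=0
T1.r0=1 T1.r1=1
T1.r0=1 T1.r1=2
T1.r0=2 T1.r1=0
T1.r0=2 T1.r1=1
T1.r0=2 T1.r1=2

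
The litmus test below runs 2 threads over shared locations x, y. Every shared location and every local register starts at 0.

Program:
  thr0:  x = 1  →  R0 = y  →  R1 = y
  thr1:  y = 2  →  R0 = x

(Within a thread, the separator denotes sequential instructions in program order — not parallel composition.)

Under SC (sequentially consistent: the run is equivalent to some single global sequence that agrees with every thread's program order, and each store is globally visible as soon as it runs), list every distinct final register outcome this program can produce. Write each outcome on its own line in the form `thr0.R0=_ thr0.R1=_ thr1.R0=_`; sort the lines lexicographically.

outcome vector order: (thr0.R0,thr0.R1,thr1.R0)
|SC outcomes| = 4

thr0.R0=0 thr0.R1=0 thr1.R0=1
thr0.R0=0 thr0.R1=2 thr1.R0=1
thr0.R0=2 thr0.R1=2 thr1.R0=0
thr0.R0=2 thr0.R1=2 thr1.R0=1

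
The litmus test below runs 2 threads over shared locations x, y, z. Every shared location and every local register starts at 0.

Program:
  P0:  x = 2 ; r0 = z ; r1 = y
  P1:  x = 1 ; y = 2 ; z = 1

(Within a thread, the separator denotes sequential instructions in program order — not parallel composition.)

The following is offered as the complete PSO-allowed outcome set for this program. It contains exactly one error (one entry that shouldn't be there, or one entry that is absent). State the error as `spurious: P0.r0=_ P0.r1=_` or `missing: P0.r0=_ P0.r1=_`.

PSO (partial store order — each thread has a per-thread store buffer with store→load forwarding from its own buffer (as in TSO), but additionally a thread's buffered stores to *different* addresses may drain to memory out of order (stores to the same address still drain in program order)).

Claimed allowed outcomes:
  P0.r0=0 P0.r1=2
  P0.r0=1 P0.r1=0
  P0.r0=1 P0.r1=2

missing: P0.r0=0 P0.r1=0

outcome vector order: (P0.r0,P0.r1)
PSO (4): <0 0>, <0 2>, <1 0>, <1 2>
PSO∖claimed = {<0 0>}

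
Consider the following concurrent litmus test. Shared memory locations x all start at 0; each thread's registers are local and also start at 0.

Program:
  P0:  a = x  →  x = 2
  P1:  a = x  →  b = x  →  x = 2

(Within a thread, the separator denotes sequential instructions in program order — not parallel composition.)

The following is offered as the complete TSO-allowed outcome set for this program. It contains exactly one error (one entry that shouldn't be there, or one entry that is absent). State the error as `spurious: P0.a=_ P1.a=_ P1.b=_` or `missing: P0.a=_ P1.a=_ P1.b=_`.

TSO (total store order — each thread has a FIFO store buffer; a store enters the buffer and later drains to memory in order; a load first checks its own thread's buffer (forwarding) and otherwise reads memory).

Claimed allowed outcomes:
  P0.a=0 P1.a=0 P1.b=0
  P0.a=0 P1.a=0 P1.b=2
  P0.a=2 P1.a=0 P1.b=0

missing: P0.a=0 P1.a=2 P1.b=2

outcome vector order: (P0.a,P1.a,P1.b)
under TSO → (0,0,0) (0,0,2) (0,2,2) (2,0,0)
TSO∖claimed = {(0,2,2)}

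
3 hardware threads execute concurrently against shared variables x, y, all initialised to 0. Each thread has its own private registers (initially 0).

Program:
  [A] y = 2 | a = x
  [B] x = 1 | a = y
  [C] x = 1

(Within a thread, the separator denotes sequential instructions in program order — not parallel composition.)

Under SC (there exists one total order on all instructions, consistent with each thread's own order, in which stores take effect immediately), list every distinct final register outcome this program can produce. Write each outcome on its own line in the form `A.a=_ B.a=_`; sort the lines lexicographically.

outcome vector order: (A.a,B.a)
|SC outcomes| = 3

A.a=0 B.a=2
A.a=1 B.a=0
A.a=1 B.a=2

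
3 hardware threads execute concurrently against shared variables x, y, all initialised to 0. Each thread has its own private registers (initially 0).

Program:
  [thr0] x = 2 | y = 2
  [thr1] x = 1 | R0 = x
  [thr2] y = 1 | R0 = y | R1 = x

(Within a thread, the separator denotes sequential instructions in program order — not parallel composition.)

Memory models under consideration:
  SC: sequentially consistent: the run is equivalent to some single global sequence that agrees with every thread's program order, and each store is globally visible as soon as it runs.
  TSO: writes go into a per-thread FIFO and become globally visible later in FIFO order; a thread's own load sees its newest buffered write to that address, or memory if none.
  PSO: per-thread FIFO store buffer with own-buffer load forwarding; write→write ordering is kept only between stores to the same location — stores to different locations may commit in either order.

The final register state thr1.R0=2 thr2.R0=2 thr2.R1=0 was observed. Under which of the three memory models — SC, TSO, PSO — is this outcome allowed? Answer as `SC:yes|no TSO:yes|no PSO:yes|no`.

SC:no TSO:no PSO:yes

outcome vector order: (thr1.R0,thr2.R0,thr2.R1)
SC (9): 1/1/0; 1/1/1; 1/1/2; 1/2/1; 1/2/2; 2/1/0; 2/1/1; 2/1/2; 2/2/2
TSO (9): 1/1/0; 1/1/1; 1/1/2; 1/2/1; 1/2/2; 2/1/0; 2/1/1; 2/1/2; 2/2/2
PSO (12): 1/1/0; 1/1/1; 1/1/2; 1/2/0; 1/2/1; 1/2/2; 2/1/0; 2/1/1; 2/1/2; 2/2/0; 2/2/1; 2/2/2
target 2/2/0 ∈ {PSO}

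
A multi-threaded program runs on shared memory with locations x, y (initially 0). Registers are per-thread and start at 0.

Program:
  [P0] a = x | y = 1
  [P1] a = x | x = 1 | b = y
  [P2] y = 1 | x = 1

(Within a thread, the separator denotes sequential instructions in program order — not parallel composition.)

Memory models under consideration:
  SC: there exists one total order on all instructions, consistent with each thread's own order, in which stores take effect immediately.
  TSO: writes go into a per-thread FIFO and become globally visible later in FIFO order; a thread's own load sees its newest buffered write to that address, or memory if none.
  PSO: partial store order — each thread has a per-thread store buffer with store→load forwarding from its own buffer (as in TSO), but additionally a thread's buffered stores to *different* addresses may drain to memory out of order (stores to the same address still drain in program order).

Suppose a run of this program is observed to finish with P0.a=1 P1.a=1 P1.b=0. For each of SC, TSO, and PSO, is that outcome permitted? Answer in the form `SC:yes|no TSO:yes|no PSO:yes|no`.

SC:no TSO:no PSO:yes

outcome vector order: (P0.a,P1.a,P1.b)
SC: 6 outcomes — {000 001 011 100 101 111}
TSO: 6 outcomes — {000 001 011 100 101 111}
PSO: 8 outcomes — {000 001 010 011 100 101 110 111}
target 110 ∈ {PSO}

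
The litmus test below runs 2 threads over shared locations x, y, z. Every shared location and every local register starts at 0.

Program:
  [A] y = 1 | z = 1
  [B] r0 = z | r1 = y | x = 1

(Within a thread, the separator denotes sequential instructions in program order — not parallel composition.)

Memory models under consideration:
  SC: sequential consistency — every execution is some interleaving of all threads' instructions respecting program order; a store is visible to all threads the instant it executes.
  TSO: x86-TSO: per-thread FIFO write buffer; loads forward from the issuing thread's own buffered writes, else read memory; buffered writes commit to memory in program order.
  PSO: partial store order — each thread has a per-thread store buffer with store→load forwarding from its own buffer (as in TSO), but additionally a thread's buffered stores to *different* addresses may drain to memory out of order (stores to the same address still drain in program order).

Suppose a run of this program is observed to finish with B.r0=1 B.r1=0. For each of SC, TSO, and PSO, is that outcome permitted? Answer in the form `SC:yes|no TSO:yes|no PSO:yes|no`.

outcome vector order: (B.r0,B.r1)
[SC] allowed = {(0,0) (0,1) (1,1)}
[TSO] allowed = {(0,0) (0,1) (1,1)}
[PSO] allowed = {(0,0) (0,1) (1,0) (1,1)}
target (1,0) ∈ {PSO}

SC:no TSO:no PSO:yes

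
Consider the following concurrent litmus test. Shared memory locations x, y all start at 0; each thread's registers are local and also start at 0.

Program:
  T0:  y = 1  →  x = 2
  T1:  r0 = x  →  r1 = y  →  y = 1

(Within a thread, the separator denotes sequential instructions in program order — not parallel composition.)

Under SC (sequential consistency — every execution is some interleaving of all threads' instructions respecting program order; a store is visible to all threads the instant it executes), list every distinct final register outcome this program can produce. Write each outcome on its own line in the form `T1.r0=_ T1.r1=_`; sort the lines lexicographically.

outcome vector order: (T1.r0,T1.r1)
|SC outcomes| = 3

T1.r0=0 T1.r1=0
T1.r0=0 T1.r1=1
T1.r0=2 T1.r1=1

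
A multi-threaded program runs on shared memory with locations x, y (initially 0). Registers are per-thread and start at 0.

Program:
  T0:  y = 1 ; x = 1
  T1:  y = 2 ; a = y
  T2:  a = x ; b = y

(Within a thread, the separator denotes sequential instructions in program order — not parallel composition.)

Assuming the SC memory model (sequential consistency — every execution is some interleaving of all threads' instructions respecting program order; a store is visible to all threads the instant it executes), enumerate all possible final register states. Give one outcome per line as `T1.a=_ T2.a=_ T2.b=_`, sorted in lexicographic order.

outcome vector order: (T1.a,T2.a,T2.b)
|SC outcomes| = 9

T1.a=1 T2.a=0 T2.b=0
T1.a=1 T2.a=0 T2.b=1
T1.a=1 T2.a=0 T2.b=2
T1.a=1 T2.a=1 T2.b=1
T1.a=2 T2.a=0 T2.b=0
T1.a=2 T2.a=0 T2.b=1
T1.a=2 T2.a=0 T2.b=2
T1.a=2 T2.a=1 T2.b=1
T1.a=2 T2.a=1 T2.b=2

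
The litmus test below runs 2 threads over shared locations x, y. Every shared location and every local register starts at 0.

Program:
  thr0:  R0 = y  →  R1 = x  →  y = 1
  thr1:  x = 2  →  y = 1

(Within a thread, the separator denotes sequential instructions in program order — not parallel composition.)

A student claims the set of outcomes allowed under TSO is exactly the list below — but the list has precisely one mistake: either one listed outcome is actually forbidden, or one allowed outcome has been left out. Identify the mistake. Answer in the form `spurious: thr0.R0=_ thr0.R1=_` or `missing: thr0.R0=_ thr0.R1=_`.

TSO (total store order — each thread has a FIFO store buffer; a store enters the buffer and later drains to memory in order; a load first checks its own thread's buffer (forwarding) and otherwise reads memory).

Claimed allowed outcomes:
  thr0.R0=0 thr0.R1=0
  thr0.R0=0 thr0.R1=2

missing: thr0.R0=1 thr0.R1=2

outcome vector order: (thr0.R0,thr0.R1)
TSO: 3 outcomes — {(0,0) (0,2) (1,2)}
TSO∖claimed = {(1,2)}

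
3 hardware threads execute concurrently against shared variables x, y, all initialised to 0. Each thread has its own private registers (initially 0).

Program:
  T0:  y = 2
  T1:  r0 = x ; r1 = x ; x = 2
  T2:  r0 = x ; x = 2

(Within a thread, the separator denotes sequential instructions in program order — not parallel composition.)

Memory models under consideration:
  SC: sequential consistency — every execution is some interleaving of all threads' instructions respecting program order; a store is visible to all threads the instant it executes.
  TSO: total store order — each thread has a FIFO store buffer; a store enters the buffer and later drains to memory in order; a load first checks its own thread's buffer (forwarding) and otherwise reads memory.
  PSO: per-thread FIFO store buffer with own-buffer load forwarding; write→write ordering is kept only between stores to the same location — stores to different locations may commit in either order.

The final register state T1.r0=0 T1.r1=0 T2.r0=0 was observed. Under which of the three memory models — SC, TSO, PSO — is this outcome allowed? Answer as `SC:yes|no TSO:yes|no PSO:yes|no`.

SC:yes TSO:yes PSO:yes

outcome vector order: (T1.r0,T1.r1,T2.r0)
[SC] allowed = {<0 0 0>; <0 0 2>; <0 2 0>; <2 2 0>}
[TSO] allowed = {<0 0 0>; <0 0 2>; <0 2 0>; <2 2 0>}
[PSO] allowed = {<0 0 0>; <0 0 2>; <0 2 0>; <2 2 0>}
target <0 0 0> ∈ {SC,TSO,PSO}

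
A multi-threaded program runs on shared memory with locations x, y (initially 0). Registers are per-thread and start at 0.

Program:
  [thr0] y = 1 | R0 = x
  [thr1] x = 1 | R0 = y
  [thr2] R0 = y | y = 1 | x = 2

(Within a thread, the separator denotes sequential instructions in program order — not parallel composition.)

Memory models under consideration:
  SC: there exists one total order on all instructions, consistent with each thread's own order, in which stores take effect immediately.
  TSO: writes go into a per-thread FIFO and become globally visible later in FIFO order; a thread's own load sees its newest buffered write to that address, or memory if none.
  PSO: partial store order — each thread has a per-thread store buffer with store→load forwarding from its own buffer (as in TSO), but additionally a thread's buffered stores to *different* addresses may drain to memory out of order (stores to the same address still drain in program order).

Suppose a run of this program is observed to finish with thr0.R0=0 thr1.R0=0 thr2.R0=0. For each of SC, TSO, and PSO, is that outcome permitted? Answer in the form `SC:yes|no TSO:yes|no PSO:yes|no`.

SC:no TSO:yes PSO:yes

outcome vector order: (thr0.R0,thr1.R0,thr2.R0)
[SC] allowed = {(0,1,0), (0,1,1), (1,0,0), (1,0,1), (1,1,0), (1,1,1), (2,0,0), (2,0,1), (2,1,0), (2,1,1)}
[TSO] allowed = {(0,0,0), (0,0,1), (0,1,0), (0,1,1), (1,0,0), (1,0,1), (1,1,0), (1,1,1), (2,0,0), (2,0,1), (2,1,0), (2,1,1)}
[PSO] allowed = {(0,0,0), (0,0,1), (0,1,0), (0,1,1), (1,0,0), (1,0,1), (1,1,0), (1,1,1), (2,0,0), (2,0,1), (2,1,0), (2,1,1)}
target (0,0,0) ∈ {TSO,PSO}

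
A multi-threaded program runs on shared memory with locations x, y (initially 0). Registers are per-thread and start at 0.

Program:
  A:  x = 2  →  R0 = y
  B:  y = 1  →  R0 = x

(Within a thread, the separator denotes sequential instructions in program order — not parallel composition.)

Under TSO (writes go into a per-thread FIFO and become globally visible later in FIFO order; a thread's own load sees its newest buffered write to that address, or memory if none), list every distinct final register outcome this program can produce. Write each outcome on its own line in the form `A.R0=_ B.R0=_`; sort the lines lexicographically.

A.R0=0 B.R0=0
A.R0=0 B.R0=2
A.R0=1 B.R0=0
A.R0=1 B.R0=2

outcome vector order: (A.R0,B.R0)
|TSO outcomes| = 4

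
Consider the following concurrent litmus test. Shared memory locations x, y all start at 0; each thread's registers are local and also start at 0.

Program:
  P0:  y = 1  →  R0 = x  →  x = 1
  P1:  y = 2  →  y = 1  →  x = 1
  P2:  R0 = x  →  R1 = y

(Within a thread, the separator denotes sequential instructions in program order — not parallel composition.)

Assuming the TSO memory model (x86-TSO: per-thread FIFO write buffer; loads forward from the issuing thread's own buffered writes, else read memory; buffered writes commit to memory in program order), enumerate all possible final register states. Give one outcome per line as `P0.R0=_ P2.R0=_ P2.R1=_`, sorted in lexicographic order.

P0.R0=0 P2.R0=0 P2.R1=0
P0.R0=0 P2.R0=0 P2.R1=1
P0.R0=0 P2.R0=0 P2.R1=2
P0.R0=0 P2.R0=1 P2.R1=1
P0.R0=0 P2.R0=1 P2.R1=2
P0.R0=1 P2.R0=0 P2.R1=0
P0.R0=1 P2.R0=0 P2.R1=1
P0.R0=1 P2.R0=0 P2.R1=2
P0.R0=1 P2.R0=1 P2.R1=1

outcome vector order: (P0.R0,P2.R0,P2.R1)
|TSO outcomes| = 9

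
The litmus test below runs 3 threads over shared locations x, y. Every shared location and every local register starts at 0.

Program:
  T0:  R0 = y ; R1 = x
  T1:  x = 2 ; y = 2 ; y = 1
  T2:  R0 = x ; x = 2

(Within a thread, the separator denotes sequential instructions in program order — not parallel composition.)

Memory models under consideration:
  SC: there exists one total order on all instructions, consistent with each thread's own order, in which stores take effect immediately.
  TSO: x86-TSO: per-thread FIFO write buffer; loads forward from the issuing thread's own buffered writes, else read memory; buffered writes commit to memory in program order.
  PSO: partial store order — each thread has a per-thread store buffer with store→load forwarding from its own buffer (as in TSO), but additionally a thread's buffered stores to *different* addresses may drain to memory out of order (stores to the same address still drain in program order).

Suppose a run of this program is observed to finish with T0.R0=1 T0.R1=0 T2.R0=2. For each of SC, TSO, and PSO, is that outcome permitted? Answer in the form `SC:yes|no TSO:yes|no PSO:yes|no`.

SC:no TSO:no PSO:yes

outcome vector order: (T0.R0,T0.R1,T2.R0)
SC: 8 outcomes — {(0,0,0); (0,0,2); (0,2,0); (0,2,2); (1,2,0); (1,2,2); (2,2,0); (2,2,2)}
TSO: 8 outcomes — {(0,0,0); (0,0,2); (0,2,0); (0,2,2); (1,2,0); (1,2,2); (2,2,0); (2,2,2)}
PSO: 12 outcomes — {(0,0,0); (0,0,2); (0,2,0); (0,2,2); (1,0,0); (1,0,2); (1,2,0); (1,2,2); (2,0,0); (2,0,2); (2,2,0); (2,2,2)}
target (1,0,2) ∈ {PSO}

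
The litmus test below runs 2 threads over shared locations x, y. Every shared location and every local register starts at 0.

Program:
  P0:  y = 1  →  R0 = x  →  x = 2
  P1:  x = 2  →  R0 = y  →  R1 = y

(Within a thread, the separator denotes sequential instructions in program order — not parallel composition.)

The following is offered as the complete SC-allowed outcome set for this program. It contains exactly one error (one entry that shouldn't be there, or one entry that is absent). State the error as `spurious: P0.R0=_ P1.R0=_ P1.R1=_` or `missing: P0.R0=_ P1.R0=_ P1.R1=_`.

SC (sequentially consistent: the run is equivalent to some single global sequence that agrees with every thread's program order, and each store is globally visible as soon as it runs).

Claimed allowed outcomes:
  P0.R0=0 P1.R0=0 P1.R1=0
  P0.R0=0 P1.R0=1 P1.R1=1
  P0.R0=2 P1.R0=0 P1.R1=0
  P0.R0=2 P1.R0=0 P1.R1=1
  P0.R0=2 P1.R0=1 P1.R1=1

spurious: P0.R0=0 P1.R0=0 P1.R1=0

outcome vector order: (P0.R0,P1.R0,P1.R1)
SC (4): 011, 200, 201, 211
claimed∖SC = {000}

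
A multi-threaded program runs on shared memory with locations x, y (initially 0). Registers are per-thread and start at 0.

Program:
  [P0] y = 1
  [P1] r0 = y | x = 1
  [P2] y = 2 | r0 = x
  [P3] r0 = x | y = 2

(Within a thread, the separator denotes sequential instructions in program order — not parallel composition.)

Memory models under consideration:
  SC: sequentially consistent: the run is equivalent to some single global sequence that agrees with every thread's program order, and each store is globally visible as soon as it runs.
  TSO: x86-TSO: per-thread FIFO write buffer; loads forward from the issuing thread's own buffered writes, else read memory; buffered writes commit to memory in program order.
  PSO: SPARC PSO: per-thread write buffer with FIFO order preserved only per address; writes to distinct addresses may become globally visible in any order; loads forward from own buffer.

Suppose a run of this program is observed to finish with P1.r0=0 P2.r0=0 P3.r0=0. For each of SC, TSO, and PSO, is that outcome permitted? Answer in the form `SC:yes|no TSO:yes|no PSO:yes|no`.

SC:yes TSO:yes PSO:yes

outcome vector order: (P1.r0,P2.r0,P3.r0)
[SC] allowed = {<0 0 0> <0 0 1> <0 1 0> <0 1 1> <1 0 0> <1 0 1> <1 1 0> <1 1 1> <2 0 0> <2 0 1> <2 1 0> <2 1 1>}
[TSO] allowed = {<0 0 0> <0 0 1> <0 1 0> <0 1 1> <1 0 0> <1 0 1> <1 1 0> <1 1 1> <2 0 0> <2 0 1> <2 1 0> <2 1 1>}
[PSO] allowed = {<0 0 0> <0 0 1> <0 1 0> <0 1 1> <1 0 0> <1 0 1> <1 1 0> <1 1 1> <2 0 0> <2 0 1> <2 1 0> <2 1 1>}
target <0 0 0> ∈ {SC,TSO,PSO}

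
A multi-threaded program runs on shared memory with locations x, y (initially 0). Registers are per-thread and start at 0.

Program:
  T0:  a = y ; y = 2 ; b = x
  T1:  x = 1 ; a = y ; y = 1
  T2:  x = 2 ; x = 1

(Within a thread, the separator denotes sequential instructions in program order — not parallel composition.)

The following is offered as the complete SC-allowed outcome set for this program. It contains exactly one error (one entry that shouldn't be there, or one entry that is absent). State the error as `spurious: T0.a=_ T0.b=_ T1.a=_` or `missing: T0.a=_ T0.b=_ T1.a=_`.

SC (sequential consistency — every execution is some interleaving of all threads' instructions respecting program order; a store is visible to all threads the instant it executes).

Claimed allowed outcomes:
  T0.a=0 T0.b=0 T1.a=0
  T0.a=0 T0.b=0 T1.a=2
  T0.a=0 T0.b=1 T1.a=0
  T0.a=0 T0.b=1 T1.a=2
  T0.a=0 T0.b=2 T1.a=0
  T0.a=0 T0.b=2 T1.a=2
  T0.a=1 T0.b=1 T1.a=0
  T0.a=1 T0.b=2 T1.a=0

spurious: T0.a=0 T0.b=0 T1.a=0

outcome vector order: (T0.a,T0.b,T1.a)
[SC] allowed = {0/0/2 0/1/0 0/1/2 0/2/0 0/2/2 1/1/0 1/2/0}
claimed∖SC = {0/0/0}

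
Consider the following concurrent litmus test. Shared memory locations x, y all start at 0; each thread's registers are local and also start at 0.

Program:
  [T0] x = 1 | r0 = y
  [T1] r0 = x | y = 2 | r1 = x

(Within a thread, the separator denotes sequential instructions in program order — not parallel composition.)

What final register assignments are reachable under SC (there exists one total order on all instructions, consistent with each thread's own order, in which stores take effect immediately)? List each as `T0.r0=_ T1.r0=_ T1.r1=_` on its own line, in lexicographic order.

T0.r0=0 T1.r0=0 T1.r1=1
T0.r0=0 T1.r0=1 T1.r1=1
T0.r0=2 T1.r0=0 T1.r1=0
T0.r0=2 T1.r0=0 T1.r1=1
T0.r0=2 T1.r0=1 T1.r1=1

outcome vector order: (T0.r0,T1.r0,T1.r1)
|SC outcomes| = 5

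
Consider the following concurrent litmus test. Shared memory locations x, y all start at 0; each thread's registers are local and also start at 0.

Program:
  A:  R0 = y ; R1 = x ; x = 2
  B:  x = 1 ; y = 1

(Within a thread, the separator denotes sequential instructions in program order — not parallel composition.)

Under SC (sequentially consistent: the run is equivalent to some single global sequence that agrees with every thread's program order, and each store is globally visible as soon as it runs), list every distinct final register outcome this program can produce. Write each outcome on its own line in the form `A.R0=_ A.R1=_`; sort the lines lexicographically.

outcome vector order: (A.R0,A.R1)
|SC outcomes| = 3

A.R0=0 A.R1=0
A.R0=0 A.R1=1
A.R0=1 A.R1=1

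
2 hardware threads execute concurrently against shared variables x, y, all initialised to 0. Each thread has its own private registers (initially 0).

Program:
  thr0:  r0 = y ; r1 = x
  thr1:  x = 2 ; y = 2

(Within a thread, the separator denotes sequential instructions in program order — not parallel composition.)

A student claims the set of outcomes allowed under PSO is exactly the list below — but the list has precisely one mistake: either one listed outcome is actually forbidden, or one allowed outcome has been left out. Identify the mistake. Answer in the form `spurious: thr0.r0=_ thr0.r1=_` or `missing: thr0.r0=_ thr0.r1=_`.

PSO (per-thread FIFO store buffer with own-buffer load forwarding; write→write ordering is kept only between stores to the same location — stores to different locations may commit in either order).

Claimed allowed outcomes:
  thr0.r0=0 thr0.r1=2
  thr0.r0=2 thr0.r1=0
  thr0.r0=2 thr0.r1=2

missing: thr0.r0=0 thr0.r1=0

outcome vector order: (thr0.r0,thr0.r1)
[PSO] allowed = {0/0; 0/2; 2/0; 2/2}
PSO∖claimed = {0/0}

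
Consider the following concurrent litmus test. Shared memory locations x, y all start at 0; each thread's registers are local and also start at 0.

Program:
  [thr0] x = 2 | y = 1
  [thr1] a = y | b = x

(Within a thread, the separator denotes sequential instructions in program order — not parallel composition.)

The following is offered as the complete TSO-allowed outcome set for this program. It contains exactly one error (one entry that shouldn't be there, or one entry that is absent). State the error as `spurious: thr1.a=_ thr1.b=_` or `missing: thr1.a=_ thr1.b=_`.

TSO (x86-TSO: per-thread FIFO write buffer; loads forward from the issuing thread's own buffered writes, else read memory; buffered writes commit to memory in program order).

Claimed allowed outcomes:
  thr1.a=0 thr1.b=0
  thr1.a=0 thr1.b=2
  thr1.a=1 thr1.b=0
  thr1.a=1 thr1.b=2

outcome vector order: (thr1.a,thr1.b)
TSO: 3 outcomes — {0/0 0/2 1/2}
claimed∖TSO = {1/0}

spurious: thr1.a=1 thr1.b=0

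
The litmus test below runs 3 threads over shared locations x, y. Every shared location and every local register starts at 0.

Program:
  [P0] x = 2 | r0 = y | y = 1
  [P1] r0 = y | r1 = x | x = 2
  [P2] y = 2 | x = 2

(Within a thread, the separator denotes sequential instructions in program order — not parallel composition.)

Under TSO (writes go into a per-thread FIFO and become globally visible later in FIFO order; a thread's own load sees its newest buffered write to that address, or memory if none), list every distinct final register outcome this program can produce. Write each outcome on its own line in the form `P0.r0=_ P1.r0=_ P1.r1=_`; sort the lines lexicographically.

P0.r0=0 P1.r0=0 P1.r1=0
P0.r0=0 P1.r0=0 P1.r1=2
P0.r0=0 P1.r0=1 P1.r1=2
P0.r0=0 P1.r0=2 P1.r1=0
P0.r0=0 P1.r0=2 P1.r1=2
P0.r0=2 P1.r0=0 P1.r1=0
P0.r0=2 P1.r0=0 P1.r1=2
P0.r0=2 P1.r0=1 P1.r1=2
P0.r0=2 P1.r0=2 P1.r1=0
P0.r0=2 P1.r0=2 P1.r1=2

outcome vector order: (P0.r0,P1.r0,P1.r1)
|TSO outcomes| = 10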